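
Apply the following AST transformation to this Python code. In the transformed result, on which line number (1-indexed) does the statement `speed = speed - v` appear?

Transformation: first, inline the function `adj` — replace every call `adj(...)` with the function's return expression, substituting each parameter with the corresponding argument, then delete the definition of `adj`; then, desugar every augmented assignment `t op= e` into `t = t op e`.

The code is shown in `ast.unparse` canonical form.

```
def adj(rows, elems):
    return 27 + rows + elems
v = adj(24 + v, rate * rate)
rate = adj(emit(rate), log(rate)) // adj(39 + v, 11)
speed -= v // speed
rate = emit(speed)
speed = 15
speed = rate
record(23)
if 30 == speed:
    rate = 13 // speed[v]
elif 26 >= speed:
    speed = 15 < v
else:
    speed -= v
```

13

Transformed code:
v = 27 + (24 + v) + rate * rate
rate = (27 + emit(rate) + log(rate)) // (27 + (39 + v) + 11)
speed = speed - v // speed
rate = emit(speed)
speed = 15
speed = rate
record(23)
if 30 == speed:
    rate = 13 // speed[v]
elif 26 >= speed:
    speed = 15 < v
else:
    speed = speed - v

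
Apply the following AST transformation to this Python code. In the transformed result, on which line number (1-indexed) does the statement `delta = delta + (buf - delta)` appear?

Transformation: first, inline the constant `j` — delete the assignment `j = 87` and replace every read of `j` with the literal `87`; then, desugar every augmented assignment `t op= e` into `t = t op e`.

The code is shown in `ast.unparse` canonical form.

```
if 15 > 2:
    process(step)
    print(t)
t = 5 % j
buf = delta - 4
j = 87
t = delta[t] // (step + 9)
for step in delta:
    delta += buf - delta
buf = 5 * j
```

Transformed code:
if 15 > 2:
    process(step)
    print(t)
t = 5 % 87
buf = delta - 4
t = delta[t] // (step + 9)
for step in delta:
    delta = delta + (buf - delta)
buf = 5 * 87

8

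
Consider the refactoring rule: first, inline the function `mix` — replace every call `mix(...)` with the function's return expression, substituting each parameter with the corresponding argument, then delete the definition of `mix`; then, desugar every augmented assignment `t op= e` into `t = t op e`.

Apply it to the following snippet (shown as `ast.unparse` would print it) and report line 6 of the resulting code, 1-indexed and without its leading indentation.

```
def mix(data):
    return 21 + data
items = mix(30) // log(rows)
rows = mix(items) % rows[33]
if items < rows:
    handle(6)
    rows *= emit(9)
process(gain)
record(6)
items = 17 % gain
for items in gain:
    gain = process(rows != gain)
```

Transformed code:
items = (21 + 30) // log(rows)
rows = (21 + items) % rows[33]
if items < rows:
    handle(6)
    rows = rows * emit(9)
process(gain)
record(6)
items = 17 % gain
for items in gain:
    gain = process(rows != gain)

process(gain)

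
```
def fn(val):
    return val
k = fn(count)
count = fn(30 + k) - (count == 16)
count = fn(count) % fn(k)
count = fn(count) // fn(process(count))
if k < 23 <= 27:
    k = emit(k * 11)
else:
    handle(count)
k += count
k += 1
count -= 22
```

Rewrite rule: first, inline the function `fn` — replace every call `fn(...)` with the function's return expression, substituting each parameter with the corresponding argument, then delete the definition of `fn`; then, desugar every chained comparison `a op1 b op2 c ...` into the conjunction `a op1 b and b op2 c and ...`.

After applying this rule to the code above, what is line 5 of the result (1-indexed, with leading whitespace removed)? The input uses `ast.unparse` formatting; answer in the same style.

if k < 23 and 23 <= 27:

Transformed code:
k = count
count = 30 + k - (count == 16)
count = count % k
count = count // process(count)
if k < 23 and 23 <= 27:
    k = emit(k * 11)
else:
    handle(count)
k += count
k += 1
count -= 22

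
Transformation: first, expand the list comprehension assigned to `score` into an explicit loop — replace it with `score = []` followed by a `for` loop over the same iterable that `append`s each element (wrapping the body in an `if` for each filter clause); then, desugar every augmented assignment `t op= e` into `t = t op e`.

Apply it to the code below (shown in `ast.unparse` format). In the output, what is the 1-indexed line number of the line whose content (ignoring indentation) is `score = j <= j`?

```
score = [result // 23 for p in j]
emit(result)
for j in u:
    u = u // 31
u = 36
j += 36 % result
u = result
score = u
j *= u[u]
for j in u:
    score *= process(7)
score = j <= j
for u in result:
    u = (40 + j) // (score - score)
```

14

Transformed code:
score = []
for p in j:
    score.append(result // 23)
emit(result)
for j in u:
    u = u // 31
u = 36
j = j + 36 % result
u = result
score = u
j = j * u[u]
for j in u:
    score = score * process(7)
score = j <= j
for u in result:
    u = (40 + j) // (score - score)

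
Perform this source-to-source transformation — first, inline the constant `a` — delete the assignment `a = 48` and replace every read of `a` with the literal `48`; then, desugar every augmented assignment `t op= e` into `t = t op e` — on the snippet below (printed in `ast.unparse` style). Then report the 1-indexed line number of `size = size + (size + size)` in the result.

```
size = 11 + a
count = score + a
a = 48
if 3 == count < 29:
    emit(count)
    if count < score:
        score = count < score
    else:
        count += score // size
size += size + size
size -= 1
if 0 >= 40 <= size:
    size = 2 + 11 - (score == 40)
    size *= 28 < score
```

9

Transformed code:
size = 11 + 48
count = score + 48
if 3 == count < 29:
    emit(count)
    if count < score:
        score = count < score
    else:
        count = count + score // size
size = size + (size + size)
size = size - 1
if 0 >= 40 <= size:
    size = 2 + 11 - (score == 40)
    size = size * (28 < score)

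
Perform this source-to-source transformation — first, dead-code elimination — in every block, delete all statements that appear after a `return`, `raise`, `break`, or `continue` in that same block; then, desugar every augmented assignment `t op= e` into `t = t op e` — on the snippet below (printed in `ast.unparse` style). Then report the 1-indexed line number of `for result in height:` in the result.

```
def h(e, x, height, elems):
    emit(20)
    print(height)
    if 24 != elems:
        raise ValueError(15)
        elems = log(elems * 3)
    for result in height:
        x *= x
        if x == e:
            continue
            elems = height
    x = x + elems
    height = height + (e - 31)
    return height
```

6

Transformed code:
def h(e, x, height, elems):
    emit(20)
    print(height)
    if 24 != elems:
        raise ValueError(15)
    for result in height:
        x = x * x
        if x == e:
            continue
    x = x + elems
    height = height + (e - 31)
    return height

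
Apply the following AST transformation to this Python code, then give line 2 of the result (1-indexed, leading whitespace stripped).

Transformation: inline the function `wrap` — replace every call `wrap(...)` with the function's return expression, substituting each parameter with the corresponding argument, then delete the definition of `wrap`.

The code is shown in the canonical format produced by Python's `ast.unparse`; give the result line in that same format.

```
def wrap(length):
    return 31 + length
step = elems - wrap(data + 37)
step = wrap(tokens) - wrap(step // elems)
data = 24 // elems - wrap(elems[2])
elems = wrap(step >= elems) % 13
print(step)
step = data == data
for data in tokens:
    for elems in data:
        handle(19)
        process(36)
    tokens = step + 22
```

Transformed code:
step = elems - (31 + (data + 37))
step = 31 + tokens - (31 + step // elems)
data = 24 // elems - (31 + elems[2])
elems = (31 + (step >= elems)) % 13
print(step)
step = data == data
for data in tokens:
    for elems in data:
        handle(19)
        process(36)
    tokens = step + 22

step = 31 + tokens - (31 + step // elems)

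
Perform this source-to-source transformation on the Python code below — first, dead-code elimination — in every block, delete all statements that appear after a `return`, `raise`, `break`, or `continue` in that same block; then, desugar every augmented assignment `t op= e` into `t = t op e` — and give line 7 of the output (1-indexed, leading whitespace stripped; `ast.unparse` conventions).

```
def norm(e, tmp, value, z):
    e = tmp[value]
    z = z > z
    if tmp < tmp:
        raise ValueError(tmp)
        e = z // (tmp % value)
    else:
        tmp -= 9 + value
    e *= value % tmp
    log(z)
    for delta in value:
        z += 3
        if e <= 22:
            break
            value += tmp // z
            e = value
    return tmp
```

Transformed code:
def norm(e, tmp, value, z):
    e = tmp[value]
    z = z > z
    if tmp < tmp:
        raise ValueError(tmp)
    else:
        tmp = tmp - (9 + value)
    e = e * (value % tmp)
    log(z)
    for delta in value:
        z = z + 3
        if e <= 22:
            break
    return tmp

tmp = tmp - (9 + value)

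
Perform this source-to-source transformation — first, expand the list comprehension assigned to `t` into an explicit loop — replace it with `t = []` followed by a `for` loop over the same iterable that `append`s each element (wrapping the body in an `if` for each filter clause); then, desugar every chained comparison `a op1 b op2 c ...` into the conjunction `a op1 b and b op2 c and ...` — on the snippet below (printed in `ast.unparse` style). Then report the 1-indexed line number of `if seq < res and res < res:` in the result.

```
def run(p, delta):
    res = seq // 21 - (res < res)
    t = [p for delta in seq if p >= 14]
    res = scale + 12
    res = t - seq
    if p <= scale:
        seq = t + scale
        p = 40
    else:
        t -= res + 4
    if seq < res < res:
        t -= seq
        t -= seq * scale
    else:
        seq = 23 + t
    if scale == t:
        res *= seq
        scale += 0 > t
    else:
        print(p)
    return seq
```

14

Transformed code:
def run(p, delta):
    res = seq // 21 - (res < res)
    t = []
    for delta in seq:
        if p >= 14:
            t.append(p)
    res = scale + 12
    res = t - seq
    if p <= scale:
        seq = t + scale
        p = 40
    else:
        t -= res + 4
    if seq < res and res < res:
        t -= seq
        t -= seq * scale
    else:
        seq = 23 + t
    if scale == t:
        res *= seq
        scale += 0 > t
    else:
        print(p)
    return seq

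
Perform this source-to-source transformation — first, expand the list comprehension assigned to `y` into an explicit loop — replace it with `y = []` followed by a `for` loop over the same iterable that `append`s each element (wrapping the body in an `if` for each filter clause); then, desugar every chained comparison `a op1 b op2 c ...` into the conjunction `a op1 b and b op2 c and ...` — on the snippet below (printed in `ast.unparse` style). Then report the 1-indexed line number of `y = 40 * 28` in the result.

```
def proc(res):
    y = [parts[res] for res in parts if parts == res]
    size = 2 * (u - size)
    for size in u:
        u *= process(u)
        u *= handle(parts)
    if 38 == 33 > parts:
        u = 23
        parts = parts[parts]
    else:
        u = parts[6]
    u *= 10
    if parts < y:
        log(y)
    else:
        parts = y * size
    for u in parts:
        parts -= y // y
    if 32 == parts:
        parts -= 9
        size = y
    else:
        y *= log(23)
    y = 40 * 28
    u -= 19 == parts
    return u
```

Transformed code:
def proc(res):
    y = []
    for res in parts:
        if parts == res:
            y.append(parts[res])
    size = 2 * (u - size)
    for size in u:
        u *= process(u)
        u *= handle(parts)
    if 38 == 33 and 33 > parts:
        u = 23
        parts = parts[parts]
    else:
        u = parts[6]
    u *= 10
    if parts < y:
        log(y)
    else:
        parts = y * size
    for u in parts:
        parts -= y // y
    if 32 == parts:
        parts -= 9
        size = y
    else:
        y *= log(23)
    y = 40 * 28
    u -= 19 == parts
    return u

27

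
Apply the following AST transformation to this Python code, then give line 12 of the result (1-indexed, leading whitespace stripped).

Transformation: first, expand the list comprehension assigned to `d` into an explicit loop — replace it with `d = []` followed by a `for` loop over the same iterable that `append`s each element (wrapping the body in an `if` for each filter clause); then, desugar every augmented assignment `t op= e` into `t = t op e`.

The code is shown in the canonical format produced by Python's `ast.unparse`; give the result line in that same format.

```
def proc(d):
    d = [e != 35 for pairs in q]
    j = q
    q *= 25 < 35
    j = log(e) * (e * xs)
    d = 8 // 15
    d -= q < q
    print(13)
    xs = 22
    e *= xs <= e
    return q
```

e = e * (xs <= e)

Transformed code:
def proc(d):
    d = []
    for pairs in q:
        d.append(e != 35)
    j = q
    q = q * (25 < 35)
    j = log(e) * (e * xs)
    d = 8 // 15
    d = d - (q < q)
    print(13)
    xs = 22
    e = e * (xs <= e)
    return q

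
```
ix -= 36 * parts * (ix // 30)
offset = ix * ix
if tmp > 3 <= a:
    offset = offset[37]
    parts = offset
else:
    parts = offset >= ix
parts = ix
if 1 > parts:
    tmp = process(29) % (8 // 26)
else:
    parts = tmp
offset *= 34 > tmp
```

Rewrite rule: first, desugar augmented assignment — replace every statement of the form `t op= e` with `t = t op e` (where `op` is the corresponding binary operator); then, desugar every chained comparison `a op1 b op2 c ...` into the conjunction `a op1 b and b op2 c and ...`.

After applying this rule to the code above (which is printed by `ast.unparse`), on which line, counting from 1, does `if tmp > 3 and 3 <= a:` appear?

3

Transformed code:
ix = ix - 36 * parts * (ix // 30)
offset = ix * ix
if tmp > 3 and 3 <= a:
    offset = offset[37]
    parts = offset
else:
    parts = offset >= ix
parts = ix
if 1 > parts:
    tmp = process(29) % (8 // 26)
else:
    parts = tmp
offset = offset * (34 > tmp)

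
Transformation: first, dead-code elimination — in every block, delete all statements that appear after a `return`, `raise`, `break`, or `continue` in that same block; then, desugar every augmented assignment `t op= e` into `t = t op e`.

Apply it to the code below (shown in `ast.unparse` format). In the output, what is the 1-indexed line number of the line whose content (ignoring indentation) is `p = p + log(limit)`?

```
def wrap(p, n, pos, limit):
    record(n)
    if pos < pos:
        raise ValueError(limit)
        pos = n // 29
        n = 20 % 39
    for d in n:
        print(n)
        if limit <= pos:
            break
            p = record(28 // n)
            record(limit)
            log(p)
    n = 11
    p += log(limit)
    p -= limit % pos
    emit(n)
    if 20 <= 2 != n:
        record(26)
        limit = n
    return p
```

10

Transformed code:
def wrap(p, n, pos, limit):
    record(n)
    if pos < pos:
        raise ValueError(limit)
    for d in n:
        print(n)
        if limit <= pos:
            break
    n = 11
    p = p + log(limit)
    p = p - limit % pos
    emit(n)
    if 20 <= 2 != n:
        record(26)
        limit = n
    return p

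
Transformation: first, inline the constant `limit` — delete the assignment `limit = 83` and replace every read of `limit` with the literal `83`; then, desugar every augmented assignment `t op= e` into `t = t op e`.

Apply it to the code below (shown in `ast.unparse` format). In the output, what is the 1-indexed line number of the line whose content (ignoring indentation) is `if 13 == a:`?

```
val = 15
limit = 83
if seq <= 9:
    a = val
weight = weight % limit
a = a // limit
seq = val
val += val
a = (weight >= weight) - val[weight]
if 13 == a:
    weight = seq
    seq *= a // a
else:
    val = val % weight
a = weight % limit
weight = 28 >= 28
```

Transformed code:
val = 15
if seq <= 9:
    a = val
weight = weight % 83
a = a // 83
seq = val
val = val + val
a = (weight >= weight) - val[weight]
if 13 == a:
    weight = seq
    seq = seq * (a // a)
else:
    val = val % weight
a = weight % 83
weight = 28 >= 28

9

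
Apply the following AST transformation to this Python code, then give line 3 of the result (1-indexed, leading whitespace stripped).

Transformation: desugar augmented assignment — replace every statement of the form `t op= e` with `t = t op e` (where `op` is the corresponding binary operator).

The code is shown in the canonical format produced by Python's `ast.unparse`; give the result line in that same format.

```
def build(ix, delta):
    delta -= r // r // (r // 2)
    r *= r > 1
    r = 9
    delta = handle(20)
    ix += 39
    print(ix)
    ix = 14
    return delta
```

r = r * (r > 1)

Transformed code:
def build(ix, delta):
    delta = delta - r // r // (r // 2)
    r = r * (r > 1)
    r = 9
    delta = handle(20)
    ix = ix + 39
    print(ix)
    ix = 14
    return delta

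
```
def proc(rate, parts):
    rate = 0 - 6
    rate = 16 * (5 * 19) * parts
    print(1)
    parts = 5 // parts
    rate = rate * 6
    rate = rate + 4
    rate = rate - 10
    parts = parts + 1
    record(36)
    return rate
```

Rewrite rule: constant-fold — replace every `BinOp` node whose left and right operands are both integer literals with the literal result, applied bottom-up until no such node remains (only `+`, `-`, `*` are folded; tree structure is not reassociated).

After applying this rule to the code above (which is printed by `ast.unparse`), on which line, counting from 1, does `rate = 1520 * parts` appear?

3

Transformed code:
def proc(rate, parts):
    rate = -6
    rate = 1520 * parts
    print(1)
    parts = 5 // parts
    rate = rate * 6
    rate = rate + 4
    rate = rate - 10
    parts = parts + 1
    record(36)
    return rate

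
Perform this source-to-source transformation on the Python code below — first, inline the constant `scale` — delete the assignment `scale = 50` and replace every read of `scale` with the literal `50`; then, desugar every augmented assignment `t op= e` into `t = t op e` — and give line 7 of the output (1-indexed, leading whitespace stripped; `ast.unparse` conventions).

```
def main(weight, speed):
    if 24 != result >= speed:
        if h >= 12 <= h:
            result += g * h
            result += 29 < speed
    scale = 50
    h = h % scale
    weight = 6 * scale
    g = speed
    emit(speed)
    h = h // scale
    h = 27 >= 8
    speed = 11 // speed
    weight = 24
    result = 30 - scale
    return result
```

weight = 6 * 50

Transformed code:
def main(weight, speed):
    if 24 != result >= speed:
        if h >= 12 <= h:
            result = result + g * h
            result = result + (29 < speed)
    h = h % 50
    weight = 6 * 50
    g = speed
    emit(speed)
    h = h // 50
    h = 27 >= 8
    speed = 11 // speed
    weight = 24
    result = 30 - 50
    return result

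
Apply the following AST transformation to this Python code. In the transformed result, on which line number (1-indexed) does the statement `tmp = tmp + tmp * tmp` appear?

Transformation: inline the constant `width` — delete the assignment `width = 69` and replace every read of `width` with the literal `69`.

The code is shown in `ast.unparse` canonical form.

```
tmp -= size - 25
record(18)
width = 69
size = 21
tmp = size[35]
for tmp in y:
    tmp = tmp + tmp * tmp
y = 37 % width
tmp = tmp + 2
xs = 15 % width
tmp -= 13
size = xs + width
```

Transformed code:
tmp -= size - 25
record(18)
size = 21
tmp = size[35]
for tmp in y:
    tmp = tmp + tmp * tmp
y = 37 % 69
tmp = tmp + 2
xs = 15 % 69
tmp -= 13
size = xs + 69

6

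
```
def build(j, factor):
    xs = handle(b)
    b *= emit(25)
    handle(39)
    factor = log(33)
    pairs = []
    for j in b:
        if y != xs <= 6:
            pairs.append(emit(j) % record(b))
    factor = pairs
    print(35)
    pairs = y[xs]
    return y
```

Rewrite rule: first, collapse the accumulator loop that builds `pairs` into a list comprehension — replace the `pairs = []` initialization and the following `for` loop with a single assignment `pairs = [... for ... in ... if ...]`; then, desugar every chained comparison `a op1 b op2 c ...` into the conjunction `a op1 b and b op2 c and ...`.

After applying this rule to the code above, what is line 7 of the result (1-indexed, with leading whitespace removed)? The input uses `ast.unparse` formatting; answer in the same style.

factor = pairs

Transformed code:
def build(j, factor):
    xs = handle(b)
    b *= emit(25)
    handle(39)
    factor = log(33)
    pairs = [emit(j) % record(b) for j in b if y != xs and xs <= 6]
    factor = pairs
    print(35)
    pairs = y[xs]
    return y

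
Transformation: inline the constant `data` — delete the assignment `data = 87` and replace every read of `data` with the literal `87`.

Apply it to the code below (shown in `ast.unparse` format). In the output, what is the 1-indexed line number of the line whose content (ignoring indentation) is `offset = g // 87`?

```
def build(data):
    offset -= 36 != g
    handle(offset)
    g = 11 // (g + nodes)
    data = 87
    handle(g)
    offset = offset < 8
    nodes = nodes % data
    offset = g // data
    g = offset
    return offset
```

Transformed code:
def build(data):
    offset -= 36 != g
    handle(offset)
    g = 11 // (g + nodes)
    handle(g)
    offset = offset < 8
    nodes = nodes % 87
    offset = g // 87
    g = offset
    return offset

8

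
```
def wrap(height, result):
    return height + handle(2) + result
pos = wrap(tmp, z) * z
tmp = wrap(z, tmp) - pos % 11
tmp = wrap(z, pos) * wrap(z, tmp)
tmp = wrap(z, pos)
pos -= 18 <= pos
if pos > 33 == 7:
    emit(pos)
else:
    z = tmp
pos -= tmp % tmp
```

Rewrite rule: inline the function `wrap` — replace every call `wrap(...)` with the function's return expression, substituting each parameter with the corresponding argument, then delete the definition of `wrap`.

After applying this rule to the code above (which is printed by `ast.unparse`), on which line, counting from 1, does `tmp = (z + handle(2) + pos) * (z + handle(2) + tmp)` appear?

Transformed code:
pos = (tmp + handle(2) + z) * z
tmp = z + handle(2) + tmp - pos % 11
tmp = (z + handle(2) + pos) * (z + handle(2) + tmp)
tmp = z + handle(2) + pos
pos -= 18 <= pos
if pos > 33 == 7:
    emit(pos)
else:
    z = tmp
pos -= tmp % tmp

3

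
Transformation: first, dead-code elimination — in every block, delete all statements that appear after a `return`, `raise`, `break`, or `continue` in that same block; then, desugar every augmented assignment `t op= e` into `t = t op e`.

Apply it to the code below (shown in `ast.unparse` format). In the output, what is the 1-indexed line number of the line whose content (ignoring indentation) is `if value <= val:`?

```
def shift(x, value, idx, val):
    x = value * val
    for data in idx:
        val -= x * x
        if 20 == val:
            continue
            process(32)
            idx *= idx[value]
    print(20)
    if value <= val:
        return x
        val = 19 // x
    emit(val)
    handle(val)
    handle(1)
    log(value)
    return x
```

Transformed code:
def shift(x, value, idx, val):
    x = value * val
    for data in idx:
        val = val - x * x
        if 20 == val:
            continue
    print(20)
    if value <= val:
        return x
    emit(val)
    handle(val)
    handle(1)
    log(value)
    return x

8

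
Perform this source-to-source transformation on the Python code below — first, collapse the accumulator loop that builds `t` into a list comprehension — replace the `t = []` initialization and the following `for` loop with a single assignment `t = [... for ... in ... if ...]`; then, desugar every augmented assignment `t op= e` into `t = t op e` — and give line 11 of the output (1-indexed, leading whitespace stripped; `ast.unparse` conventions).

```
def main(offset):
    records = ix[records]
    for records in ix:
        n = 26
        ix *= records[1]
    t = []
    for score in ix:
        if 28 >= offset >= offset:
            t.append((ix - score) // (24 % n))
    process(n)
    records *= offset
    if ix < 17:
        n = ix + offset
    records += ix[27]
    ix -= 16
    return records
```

Transformed code:
def main(offset):
    records = ix[records]
    for records in ix:
        n = 26
        ix = ix * records[1]
    t = [(ix - score) // (24 % n) for score in ix if 28 >= offset >= offset]
    process(n)
    records = records * offset
    if ix < 17:
        n = ix + offset
    records = records + ix[27]
    ix = ix - 16
    return records

records = records + ix[27]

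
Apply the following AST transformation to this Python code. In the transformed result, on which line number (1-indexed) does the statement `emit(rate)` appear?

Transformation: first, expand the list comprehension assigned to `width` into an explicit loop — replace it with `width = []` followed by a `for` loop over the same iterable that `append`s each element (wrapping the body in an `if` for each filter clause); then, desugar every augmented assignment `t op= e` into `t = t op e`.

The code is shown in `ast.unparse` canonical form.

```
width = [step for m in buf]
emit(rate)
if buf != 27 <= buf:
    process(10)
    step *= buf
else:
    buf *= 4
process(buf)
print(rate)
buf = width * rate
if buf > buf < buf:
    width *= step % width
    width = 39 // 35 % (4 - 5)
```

Transformed code:
width = []
for m in buf:
    width.append(step)
emit(rate)
if buf != 27 <= buf:
    process(10)
    step = step * buf
else:
    buf = buf * 4
process(buf)
print(rate)
buf = width * rate
if buf > buf < buf:
    width = width * (step % width)
    width = 39 // 35 % (4 - 5)

4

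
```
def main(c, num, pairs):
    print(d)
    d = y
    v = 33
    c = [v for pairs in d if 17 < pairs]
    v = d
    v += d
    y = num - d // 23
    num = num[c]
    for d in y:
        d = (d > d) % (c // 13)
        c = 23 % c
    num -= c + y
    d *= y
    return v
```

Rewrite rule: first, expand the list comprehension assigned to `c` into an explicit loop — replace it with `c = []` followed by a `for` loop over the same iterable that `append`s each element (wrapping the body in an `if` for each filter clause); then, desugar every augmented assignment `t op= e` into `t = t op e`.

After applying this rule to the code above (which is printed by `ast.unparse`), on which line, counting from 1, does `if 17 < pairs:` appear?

7

Transformed code:
def main(c, num, pairs):
    print(d)
    d = y
    v = 33
    c = []
    for pairs in d:
        if 17 < pairs:
            c.append(v)
    v = d
    v = v + d
    y = num - d // 23
    num = num[c]
    for d in y:
        d = (d > d) % (c // 13)
        c = 23 % c
    num = num - (c + y)
    d = d * y
    return v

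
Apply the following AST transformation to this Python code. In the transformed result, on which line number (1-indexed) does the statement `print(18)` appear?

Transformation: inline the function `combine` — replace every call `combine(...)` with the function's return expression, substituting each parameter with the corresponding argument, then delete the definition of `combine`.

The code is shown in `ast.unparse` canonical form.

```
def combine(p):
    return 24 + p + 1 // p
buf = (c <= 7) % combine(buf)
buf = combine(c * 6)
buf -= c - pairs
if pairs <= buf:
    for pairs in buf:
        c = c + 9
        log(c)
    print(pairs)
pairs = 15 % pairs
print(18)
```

10

Transformed code:
buf = (c <= 7) % (24 + buf + 1 // buf)
buf = 24 + c * 6 + 1 // (c * 6)
buf -= c - pairs
if pairs <= buf:
    for pairs in buf:
        c = c + 9
        log(c)
    print(pairs)
pairs = 15 % pairs
print(18)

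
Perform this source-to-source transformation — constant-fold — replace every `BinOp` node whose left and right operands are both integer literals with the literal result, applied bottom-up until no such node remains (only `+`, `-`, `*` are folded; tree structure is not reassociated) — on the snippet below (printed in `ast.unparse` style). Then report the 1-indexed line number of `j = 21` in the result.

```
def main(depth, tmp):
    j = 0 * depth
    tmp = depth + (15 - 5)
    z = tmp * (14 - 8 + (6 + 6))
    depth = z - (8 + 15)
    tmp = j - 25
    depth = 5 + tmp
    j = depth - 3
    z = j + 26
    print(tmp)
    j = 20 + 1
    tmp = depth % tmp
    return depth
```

Transformed code:
def main(depth, tmp):
    j = 0 * depth
    tmp = depth + 10
    z = tmp * 18
    depth = z - 23
    tmp = j - 25
    depth = 5 + tmp
    j = depth - 3
    z = j + 26
    print(tmp)
    j = 21
    tmp = depth % tmp
    return depth

11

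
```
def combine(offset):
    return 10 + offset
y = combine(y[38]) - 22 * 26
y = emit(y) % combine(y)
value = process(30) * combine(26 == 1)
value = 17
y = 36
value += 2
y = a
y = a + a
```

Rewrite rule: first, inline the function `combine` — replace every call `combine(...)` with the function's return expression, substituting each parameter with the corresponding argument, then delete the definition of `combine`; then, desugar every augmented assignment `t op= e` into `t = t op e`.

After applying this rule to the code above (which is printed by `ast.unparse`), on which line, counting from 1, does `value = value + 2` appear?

Transformed code:
y = 10 + y[38] - 22 * 26
y = emit(y) % (10 + y)
value = process(30) * (10 + (26 == 1))
value = 17
y = 36
value = value + 2
y = a
y = a + a

6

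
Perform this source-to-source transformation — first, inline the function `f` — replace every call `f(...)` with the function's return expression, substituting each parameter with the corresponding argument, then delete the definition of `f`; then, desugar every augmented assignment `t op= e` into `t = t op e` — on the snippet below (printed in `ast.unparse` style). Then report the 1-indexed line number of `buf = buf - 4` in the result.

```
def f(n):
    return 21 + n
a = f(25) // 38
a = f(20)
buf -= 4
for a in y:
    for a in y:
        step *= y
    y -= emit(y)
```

3

Transformed code:
a = (21 + 25) // 38
a = 21 + 20
buf = buf - 4
for a in y:
    for a in y:
        step = step * y
    y = y - emit(y)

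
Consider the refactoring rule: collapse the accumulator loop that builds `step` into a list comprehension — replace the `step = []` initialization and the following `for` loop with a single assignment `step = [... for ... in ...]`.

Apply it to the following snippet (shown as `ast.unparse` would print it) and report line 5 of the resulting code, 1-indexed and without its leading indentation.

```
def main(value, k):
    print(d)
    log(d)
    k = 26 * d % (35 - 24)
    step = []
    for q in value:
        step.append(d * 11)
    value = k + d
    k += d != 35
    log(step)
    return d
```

step = [d * 11 for q in value]

Transformed code:
def main(value, k):
    print(d)
    log(d)
    k = 26 * d % (35 - 24)
    step = [d * 11 for q in value]
    value = k + d
    k += d != 35
    log(step)
    return d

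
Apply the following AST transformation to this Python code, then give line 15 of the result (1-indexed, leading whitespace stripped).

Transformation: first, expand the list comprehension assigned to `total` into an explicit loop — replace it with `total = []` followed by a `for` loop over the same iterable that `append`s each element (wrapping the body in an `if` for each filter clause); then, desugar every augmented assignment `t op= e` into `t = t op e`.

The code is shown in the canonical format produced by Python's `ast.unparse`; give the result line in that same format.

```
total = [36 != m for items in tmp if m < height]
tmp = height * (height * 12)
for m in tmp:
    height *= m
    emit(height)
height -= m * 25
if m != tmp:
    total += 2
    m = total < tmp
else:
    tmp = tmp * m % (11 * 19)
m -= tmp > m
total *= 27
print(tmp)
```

Transformed code:
total = []
for items in tmp:
    if m < height:
        total.append(36 != m)
tmp = height * (height * 12)
for m in tmp:
    height = height * m
    emit(height)
height = height - m * 25
if m != tmp:
    total = total + 2
    m = total < tmp
else:
    tmp = tmp * m % (11 * 19)
m = m - (tmp > m)
total = total * 27
print(tmp)

m = m - (tmp > m)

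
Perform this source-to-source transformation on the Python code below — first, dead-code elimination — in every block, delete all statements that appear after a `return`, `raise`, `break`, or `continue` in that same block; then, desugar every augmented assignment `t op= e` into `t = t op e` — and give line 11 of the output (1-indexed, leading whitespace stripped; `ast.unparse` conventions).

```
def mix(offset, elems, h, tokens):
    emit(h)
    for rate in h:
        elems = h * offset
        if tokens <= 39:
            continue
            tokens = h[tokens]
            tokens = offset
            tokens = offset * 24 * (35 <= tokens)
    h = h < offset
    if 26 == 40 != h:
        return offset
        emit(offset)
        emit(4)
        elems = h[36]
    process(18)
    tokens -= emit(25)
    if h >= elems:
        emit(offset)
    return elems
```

tokens = tokens - emit(25)

Transformed code:
def mix(offset, elems, h, tokens):
    emit(h)
    for rate in h:
        elems = h * offset
        if tokens <= 39:
            continue
    h = h < offset
    if 26 == 40 != h:
        return offset
    process(18)
    tokens = tokens - emit(25)
    if h >= elems:
        emit(offset)
    return elems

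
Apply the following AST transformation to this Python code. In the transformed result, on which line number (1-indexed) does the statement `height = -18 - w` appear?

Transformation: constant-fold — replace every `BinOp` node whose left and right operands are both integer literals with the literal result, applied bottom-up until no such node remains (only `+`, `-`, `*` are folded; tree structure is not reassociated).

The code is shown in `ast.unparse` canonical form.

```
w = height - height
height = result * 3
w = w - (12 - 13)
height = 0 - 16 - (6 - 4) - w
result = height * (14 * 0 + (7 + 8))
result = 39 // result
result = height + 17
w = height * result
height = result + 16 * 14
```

Transformed code:
w = height - height
height = result * 3
w = w - -1
height = -18 - w
result = height * 15
result = 39 // result
result = height + 17
w = height * result
height = result + 224

4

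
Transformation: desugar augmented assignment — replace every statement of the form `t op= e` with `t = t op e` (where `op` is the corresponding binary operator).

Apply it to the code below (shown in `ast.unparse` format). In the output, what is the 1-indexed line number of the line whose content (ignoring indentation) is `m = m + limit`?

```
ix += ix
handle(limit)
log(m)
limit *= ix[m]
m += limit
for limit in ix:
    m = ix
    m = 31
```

5

Transformed code:
ix = ix + ix
handle(limit)
log(m)
limit = limit * ix[m]
m = m + limit
for limit in ix:
    m = ix
    m = 31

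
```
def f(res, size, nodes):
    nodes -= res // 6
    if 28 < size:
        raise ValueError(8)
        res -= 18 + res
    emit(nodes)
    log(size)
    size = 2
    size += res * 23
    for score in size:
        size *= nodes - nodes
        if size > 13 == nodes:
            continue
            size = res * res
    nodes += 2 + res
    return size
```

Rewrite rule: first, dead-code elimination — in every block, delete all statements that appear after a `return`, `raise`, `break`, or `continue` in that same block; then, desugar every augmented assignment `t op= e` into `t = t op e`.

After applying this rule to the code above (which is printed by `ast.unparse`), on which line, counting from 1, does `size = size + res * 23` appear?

Transformed code:
def f(res, size, nodes):
    nodes = nodes - res // 6
    if 28 < size:
        raise ValueError(8)
    emit(nodes)
    log(size)
    size = 2
    size = size + res * 23
    for score in size:
        size = size * (nodes - nodes)
        if size > 13 == nodes:
            continue
    nodes = nodes + (2 + res)
    return size

8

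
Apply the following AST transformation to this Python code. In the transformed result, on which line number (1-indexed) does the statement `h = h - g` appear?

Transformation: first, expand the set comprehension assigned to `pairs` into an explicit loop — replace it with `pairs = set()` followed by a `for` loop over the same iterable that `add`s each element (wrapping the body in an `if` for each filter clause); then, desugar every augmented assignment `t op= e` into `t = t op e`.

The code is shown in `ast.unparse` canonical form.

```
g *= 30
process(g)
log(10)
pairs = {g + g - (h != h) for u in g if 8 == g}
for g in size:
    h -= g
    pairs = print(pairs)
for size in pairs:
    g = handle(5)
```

Transformed code:
g = g * 30
process(g)
log(10)
pairs = set()
for u in g:
    if 8 == g:
        pairs.add(g + g - (h != h))
for g in size:
    h = h - g
    pairs = print(pairs)
for size in pairs:
    g = handle(5)

9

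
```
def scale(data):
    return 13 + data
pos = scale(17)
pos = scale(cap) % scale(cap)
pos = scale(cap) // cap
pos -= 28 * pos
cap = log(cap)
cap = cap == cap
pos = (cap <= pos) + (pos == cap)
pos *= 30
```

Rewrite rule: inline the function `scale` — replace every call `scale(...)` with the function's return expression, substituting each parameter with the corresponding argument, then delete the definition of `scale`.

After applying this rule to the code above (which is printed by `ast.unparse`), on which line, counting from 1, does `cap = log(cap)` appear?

Transformed code:
pos = 13 + 17
pos = (13 + cap) % (13 + cap)
pos = (13 + cap) // cap
pos -= 28 * pos
cap = log(cap)
cap = cap == cap
pos = (cap <= pos) + (pos == cap)
pos *= 30

5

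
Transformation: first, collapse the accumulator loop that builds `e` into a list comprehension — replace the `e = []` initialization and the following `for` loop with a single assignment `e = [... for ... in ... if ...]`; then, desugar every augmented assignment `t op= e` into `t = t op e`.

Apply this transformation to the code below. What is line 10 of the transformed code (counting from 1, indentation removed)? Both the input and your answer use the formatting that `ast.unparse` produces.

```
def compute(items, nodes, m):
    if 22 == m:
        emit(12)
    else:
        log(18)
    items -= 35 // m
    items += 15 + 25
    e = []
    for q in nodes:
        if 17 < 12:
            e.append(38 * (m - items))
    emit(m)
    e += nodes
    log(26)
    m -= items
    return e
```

Transformed code:
def compute(items, nodes, m):
    if 22 == m:
        emit(12)
    else:
        log(18)
    items = items - 35 // m
    items = items + (15 + 25)
    e = [38 * (m - items) for q in nodes if 17 < 12]
    emit(m)
    e = e + nodes
    log(26)
    m = m - items
    return e

e = e + nodes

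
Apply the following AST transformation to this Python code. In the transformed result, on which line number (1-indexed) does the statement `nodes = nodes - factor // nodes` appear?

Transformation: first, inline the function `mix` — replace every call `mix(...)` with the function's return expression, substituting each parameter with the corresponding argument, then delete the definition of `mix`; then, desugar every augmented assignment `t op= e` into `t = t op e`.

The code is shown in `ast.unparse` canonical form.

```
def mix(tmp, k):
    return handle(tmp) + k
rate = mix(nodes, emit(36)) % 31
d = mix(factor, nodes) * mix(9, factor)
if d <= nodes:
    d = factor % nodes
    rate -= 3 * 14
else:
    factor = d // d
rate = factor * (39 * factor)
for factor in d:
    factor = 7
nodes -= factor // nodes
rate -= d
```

Transformed code:
rate = (handle(nodes) + emit(36)) % 31
d = (handle(factor) + nodes) * (handle(9) + factor)
if d <= nodes:
    d = factor % nodes
    rate = rate - 3 * 14
else:
    factor = d // d
rate = factor * (39 * factor)
for factor in d:
    factor = 7
nodes = nodes - factor // nodes
rate = rate - d

11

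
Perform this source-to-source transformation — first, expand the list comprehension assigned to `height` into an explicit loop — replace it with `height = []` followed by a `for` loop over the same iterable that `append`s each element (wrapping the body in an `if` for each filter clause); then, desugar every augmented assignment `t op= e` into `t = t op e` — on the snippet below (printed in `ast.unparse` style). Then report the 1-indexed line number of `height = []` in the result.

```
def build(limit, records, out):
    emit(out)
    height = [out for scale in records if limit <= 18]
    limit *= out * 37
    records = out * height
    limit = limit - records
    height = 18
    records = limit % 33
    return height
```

3

Transformed code:
def build(limit, records, out):
    emit(out)
    height = []
    for scale in records:
        if limit <= 18:
            height.append(out)
    limit = limit * (out * 37)
    records = out * height
    limit = limit - records
    height = 18
    records = limit % 33
    return height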